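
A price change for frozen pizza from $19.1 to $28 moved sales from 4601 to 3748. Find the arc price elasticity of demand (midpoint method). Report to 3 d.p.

ΔQ = 3748 − 4601 = -853; ΔP = 28 − 19.1 = 8.9.
Midpoints: P̄ = 23.55, Q̄ = 4174.5.
ε = (ΔQ/ΔP)(P̄/Q̄) = (-853/8.9)(23.55/4174.5).

-0.541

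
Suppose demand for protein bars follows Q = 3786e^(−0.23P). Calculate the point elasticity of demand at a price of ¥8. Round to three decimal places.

-1.840

At P = 8, Q = 601.283.
dQ/dP = −0.23·3786e^(−0.23P) = −0.23Q = -138.295.
ε = (dQ/dP)(P/Q) = (-138.295)(8/601.283).
|ε| > 1, so demand is elastic at this price.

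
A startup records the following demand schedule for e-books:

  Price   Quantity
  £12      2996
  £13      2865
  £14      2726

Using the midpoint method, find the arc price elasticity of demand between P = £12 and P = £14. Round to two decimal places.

At P = 12, Q = 2996; at P = 14, Q = 2726.
ΔQ = -270, ΔP = 2. Midpoints: P̄ = 13.00, Q̄ = 2861.0.
ε = (ΔQ/ΔP)(P̄/Q̄) = (-270/2)(13.00/2861.0).

-0.61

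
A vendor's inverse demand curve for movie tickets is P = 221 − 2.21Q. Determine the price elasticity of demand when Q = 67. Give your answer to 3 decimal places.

At Q = 67, P = 221 − 2.21(67) = 72.93.
dP/dQ = −2.21, so dQ/dP = 1/(−2.21) = -0.452.
ε = (dQ/dP)(P/Q) = (-0.452)(72.93/67).

-0.493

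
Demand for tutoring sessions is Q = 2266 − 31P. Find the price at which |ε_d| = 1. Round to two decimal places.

For linear demand Q = a − bP, ε = −bP/(a − bP). |ε| = 1 when bP = a − bP, i.e. P = a/(2b).
P = 2266/(2·31) = 2266/62 = 36.5484.

36.55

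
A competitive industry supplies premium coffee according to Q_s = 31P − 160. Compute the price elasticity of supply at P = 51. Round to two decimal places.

At P = 51, Q_s = 1421.
dQ_s/dP = 31.
ε_s = (dQ_s/dP)(P/Q_s) = (31)(51/1421).

1.11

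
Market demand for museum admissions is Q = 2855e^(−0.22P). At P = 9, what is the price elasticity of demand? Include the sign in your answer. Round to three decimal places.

-1.980

At P = 9, Q = 394.188.
dQ/dP = −0.22·2855e^(−0.22P) = −0.22Q = -86.721.
ε = (dQ/dP)(P/Q) = (-86.721)(9/394.188).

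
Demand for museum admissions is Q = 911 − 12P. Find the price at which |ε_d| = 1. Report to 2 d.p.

37.96

For linear demand Q = a − bP, ε = −bP/(a − bP). |ε| = 1 when bP = a − bP, i.e. P = a/(2b).
P = 911/(2·12) = 911/24 = 37.9583.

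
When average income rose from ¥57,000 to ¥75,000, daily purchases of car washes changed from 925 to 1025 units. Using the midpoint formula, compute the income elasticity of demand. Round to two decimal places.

0.38

ΔQ = 100, ΔI = 18000. Midpoints: Ī = 66,000, Q̄ = 975.0.
ε_I = (ΔQ/ΔI)(Ī/Q̄) = (100/18000)(66000/975.0).
ε_I > 0, so the good is normal.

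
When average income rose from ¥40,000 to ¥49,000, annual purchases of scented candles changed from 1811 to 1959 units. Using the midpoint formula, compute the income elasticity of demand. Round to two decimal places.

0.39

ΔQ = 148, ΔI = 9000. Midpoints: Ī = 44,500, Q̄ = 1885.0.
ε_I = (ΔQ/ΔI)(Ī/Q̄) = (148/9000)(44500/1885.0).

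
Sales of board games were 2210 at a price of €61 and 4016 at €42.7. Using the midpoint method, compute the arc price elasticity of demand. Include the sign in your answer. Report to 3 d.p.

-1.644

ΔQ = 4016 − 2210 = 1806; ΔP = 42.7 − 61 = -18.3.
Midpoints: P̄ = 51.85, Q̄ = 3113.0.
ε = (ΔQ/ΔP)(P̄/Q̄) = (1806/-18.3)(51.85/3113.0).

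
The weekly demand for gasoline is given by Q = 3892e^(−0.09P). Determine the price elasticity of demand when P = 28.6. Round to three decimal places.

At P = 28.6, Q = 296.687.
dQ/dP = −0.09·3892e^(−0.09P) = −0.09Q = -26.702.
ε = (dQ/dP)(P/Q) = (-26.702)(28.6/296.687).
|ε| > 1, so demand is elastic at this price.

-2.574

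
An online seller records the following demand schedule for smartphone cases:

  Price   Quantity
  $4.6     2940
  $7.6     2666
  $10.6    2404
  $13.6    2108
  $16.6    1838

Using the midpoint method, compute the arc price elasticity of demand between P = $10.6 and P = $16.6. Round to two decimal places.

At P = 10.6, Q = 2404; at P = 16.6, Q = 1838.
ΔQ = -566, ΔP = 6.0. Midpoints: P̄ = 13.60, Q̄ = 2121.0.
ε = (ΔQ/ΔP)(P̄/Q̄) = (-566/6.0)(13.60/2121.0).

-0.60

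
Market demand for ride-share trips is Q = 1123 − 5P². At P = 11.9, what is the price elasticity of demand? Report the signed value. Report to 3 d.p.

-3.413

At P = 11.9, Q = 414.950.
dQ/dP = −10P = -119.
ε = (dQ/dP)(P/Q) = (-119)(11.9/414.950).
|ε| > 1, so demand is elastic at this price.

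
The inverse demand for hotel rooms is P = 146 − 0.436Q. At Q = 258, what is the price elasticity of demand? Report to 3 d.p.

-0.298

At Q = 258, P = 146 − 0.436(258) = 33.51.
dP/dQ = −0.436, so dQ/dP = 1/(−0.436) = -2.294.
ε = (dQ/dP)(P/Q) = (-2.294)(33.51/258).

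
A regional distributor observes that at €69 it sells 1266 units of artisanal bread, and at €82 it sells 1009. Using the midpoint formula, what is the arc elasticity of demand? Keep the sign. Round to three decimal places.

ΔQ = 1009 − 1266 = -257; ΔP = 82 − 69 = 13.
Midpoints: P̄ = 75.50, Q̄ = 1137.5.
ε = (ΔQ/ΔP)(P̄/Q̄) = (-257/13)(75.50/1137.5).

-1.312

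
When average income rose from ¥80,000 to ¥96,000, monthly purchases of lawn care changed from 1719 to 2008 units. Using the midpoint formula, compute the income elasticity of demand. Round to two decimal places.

0.85

ΔQ = 289, ΔI = 16000. Midpoints: Ī = 88,000, Q̄ = 1863.5.
ε_I = (ΔQ/ΔI)(Ī/Q̄) = (289/16000)(88000/1863.5).
ε_I > 0, so the good is normal.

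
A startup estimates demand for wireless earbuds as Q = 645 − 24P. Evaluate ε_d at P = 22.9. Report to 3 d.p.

-5.761

At P = 22.9, Q = 95.400.
dQ/dP = −24.
ε = (dQ/dP)(P/Q) = (-24)(22.9/95.400).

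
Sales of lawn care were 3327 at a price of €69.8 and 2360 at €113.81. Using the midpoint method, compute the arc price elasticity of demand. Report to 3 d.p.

-0.709

ΔQ = 2360 − 3327 = -967; ΔP = 113.81 − 69.8 = 44.01.
Midpoints: P̄ = 91.81, Q̄ = 2843.5.
ε = (ΔQ/ΔP)(P̄/Q̄) = (-967/44.01)(91.81/2843.5).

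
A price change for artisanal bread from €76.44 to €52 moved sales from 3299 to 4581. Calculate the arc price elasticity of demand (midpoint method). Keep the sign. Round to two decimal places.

ΔQ = 4581 − 3299 = 1282; ΔP = 52 − 76.44 = -24.44.
Midpoints: P̄ = 64.22, Q̄ = 3940.0.
ε = (ΔQ/ΔP)(P̄/Q̄) = (1282/-24.44)(64.22/3940.0).

-0.85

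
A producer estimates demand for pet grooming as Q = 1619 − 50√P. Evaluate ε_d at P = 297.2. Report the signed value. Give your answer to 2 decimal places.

-0.57

At P = 297.2, Q = 757.026.
dQ/dP = −50/(2√P) = -1.450.
ε = (dQ/dP)(P/Q) = (-1.450)(297.2/757.026).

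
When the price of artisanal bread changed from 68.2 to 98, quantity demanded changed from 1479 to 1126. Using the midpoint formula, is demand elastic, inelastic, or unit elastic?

Arc ε ≈ -0.756.
|ε| = 0.76 < 1.

inelastic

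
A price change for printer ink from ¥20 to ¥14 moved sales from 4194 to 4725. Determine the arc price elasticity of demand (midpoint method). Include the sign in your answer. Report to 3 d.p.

ΔQ = 4725 − 4194 = 531; ΔP = 14 − 20 = -6.
Midpoints: P̄ = 17.00, Q̄ = 4459.5.
ε = (ΔQ/ΔP)(P̄/Q̄) = (531/-6)(17.00/4459.5).

-0.337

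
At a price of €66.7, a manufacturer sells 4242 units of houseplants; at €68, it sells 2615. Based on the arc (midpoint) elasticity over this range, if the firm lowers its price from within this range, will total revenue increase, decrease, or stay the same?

increase

Arc ε = (-1627/1.3)(67.35/3428.5) ≈ -24.585.
|ε| = 24.59 > 1, so demand is elastic. A price cut therefore raises total revenue.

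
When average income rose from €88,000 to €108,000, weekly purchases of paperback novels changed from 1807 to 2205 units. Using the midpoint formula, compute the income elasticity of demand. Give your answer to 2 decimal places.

0.97

ΔQ = 398, ΔI = 20000. Midpoints: Ī = 98,000, Q̄ = 2006.0.
ε_I = (ΔQ/ΔI)(Ī/Q̄) = (398/20000)(98000/2006.0).
ε_I > 0, so the good is normal.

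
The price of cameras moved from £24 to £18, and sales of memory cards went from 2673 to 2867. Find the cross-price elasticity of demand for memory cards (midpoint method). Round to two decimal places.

ΔQ_x = 2867 − 2673 = 194; ΔP_y = 18 − 24 = -6.
Midpoints: P̄_y = 21.00, Q̄_x = 2770.0.
ε_xy = (ΔQ_x/ΔP_y)(P̄_y/Q̄_x) = (194/-6)(21.00/2770.0).

-0.25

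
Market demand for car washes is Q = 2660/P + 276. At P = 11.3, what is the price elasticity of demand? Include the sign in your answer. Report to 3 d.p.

-0.460

At P = 11.3, Q = 511.398.
dQ/dP = −2660/P² = -20.832.
ε = (dQ/dP)(P/Q) = (-20.832)(11.3/511.398).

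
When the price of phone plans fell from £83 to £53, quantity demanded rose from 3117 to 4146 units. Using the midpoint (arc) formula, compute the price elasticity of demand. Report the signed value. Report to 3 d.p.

ΔQ = 4146 − 3117 = 1029; ΔP = 53 − 83 = -30.
Midpoints: P̄ = 68.00, Q̄ = 3631.5.
ε = (ΔQ/ΔP)(P̄/Q̄) = (1029/-30)(68.00/3631.5).

-0.642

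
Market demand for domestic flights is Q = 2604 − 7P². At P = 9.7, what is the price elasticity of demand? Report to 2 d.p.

-0.68

At P = 9.7, Q = 1945.370.
dQ/dP = −14P = -135.800.
ε = (dQ/dP)(P/Q) = (-135.800)(9.7/1945.370).
|ε| < 1, so demand is inelastic at this price.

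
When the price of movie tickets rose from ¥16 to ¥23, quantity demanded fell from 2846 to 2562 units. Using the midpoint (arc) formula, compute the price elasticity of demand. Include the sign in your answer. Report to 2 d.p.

ΔQ = 2562 − 2846 = -284; ΔP = 23 − 16 = 7.
Midpoints: P̄ = 19.50, Q̄ = 2704.0.
ε = (ΔQ/ΔP)(P̄/Q̄) = (-284/7)(19.50/2704.0).

-0.29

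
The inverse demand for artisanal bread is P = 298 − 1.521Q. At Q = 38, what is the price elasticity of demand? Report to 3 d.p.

At Q = 38, P = 298 − 1.521(38) = 240.20.
dP/dQ = −1.521, so dQ/dP = 1/(−1.521) = -0.657.
ε = (dQ/dP)(P/Q) = (-0.657)(240.20/38).

-4.156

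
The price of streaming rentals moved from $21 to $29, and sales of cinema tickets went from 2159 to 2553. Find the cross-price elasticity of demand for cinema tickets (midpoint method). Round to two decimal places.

ΔQ_x = 2553 − 2159 = 394; ΔP_y = 29 − 21 = 8.
Midpoints: P̄_y = 25.00, Q̄_x = 2356.0.
ε_xy = (ΔQ_x/ΔP_y)(P̄_y/Q̄_x) = (394/8)(25.00/2356.0).
ε_xy > 0, so the goods are substitutes.

0.52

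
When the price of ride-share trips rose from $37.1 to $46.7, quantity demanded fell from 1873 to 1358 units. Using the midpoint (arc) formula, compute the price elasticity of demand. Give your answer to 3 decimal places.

-1.391

ΔQ = 1358 − 1873 = -515; ΔP = 46.7 − 37.1 = 9.6.
Midpoints: P̄ = 41.90, Q̄ = 1615.5.
ε = (ΔQ/ΔP)(P̄/Q̄) = (-515/9.6)(41.90/1615.5).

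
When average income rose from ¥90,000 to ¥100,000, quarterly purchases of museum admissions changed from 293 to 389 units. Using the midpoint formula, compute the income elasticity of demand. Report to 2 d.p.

ΔQ = 96, ΔI = 10000. Midpoints: Ī = 95,000, Q̄ = 341.0.
ε_I = (ΔQ/ΔI)(Ī/Q̄) = (96/10000)(95000/341.0).

2.67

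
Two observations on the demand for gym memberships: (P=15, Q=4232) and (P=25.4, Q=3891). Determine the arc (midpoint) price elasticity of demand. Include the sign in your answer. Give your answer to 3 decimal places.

ΔQ = 3891 − 4232 = -341; ΔP = 25.4 − 15 = 10.4.
Midpoints: P̄ = 20.20, Q̄ = 4061.5.
ε = (ΔQ/ΔP)(P̄/Q̄) = (-341/10.4)(20.20/4061.5).

-0.163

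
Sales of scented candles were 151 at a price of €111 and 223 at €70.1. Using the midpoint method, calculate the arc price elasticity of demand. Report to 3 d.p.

-0.852

ΔQ = 223 − 151 = 72; ΔP = 70.1 − 111 = -40.9.
Midpoints: P̄ = 90.55, Q̄ = 187.0.
ε = (ΔQ/ΔP)(P̄/Q̄) = (72/-40.9)(90.55/187.0).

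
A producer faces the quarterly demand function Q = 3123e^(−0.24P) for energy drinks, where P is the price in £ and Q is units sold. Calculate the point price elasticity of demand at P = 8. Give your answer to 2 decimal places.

At P = 8, Q = 457.854.
dQ/dP = −0.24·3123e^(−0.24P) = −0.24Q = -109.885.
ε = (dQ/dP)(P/Q) = (-109.885)(8/457.854).

-1.92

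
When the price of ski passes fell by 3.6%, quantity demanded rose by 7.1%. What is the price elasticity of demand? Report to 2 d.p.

-1.97

ε = %ΔQ / %ΔP = (7.1)/(-3.6) = -1.972.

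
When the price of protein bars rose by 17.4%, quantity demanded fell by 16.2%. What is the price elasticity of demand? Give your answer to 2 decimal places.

-0.93

ε = %ΔQ / %ΔP = (-16.2)/(17.4) = -0.931.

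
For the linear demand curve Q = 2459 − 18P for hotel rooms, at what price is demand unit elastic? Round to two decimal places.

68.31

For linear demand Q = a − bP, ε = −bP/(a − bP). |ε| = 1 when bP = a − bP, i.e. P = a/(2b).
P = 2459/(2·18) = 2459/36 = 68.3056.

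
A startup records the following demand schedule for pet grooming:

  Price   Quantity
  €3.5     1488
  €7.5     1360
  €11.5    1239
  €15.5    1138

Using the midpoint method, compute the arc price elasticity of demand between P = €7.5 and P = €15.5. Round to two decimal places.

At P = 7.5, Q = 1360; at P = 15.5, Q = 1138.
ΔQ = -222, ΔP = 8.0. Midpoints: P̄ = 11.50, Q̄ = 1249.0.
ε = (ΔQ/ΔP)(P̄/Q̄) = (-222/8.0)(11.50/1249.0).

-0.26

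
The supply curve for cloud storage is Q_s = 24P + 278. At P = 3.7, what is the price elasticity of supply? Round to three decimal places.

At P = 3.7, Q_s = 366.80.
dQ_s/dP = 24.
ε_s = (dQ_s/dP)(P/Q_s) = (24)(3.7/366.80).

0.242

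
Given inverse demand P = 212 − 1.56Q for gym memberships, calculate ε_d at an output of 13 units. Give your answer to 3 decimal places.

At Q = 13, P = 212 − 1.56(13) = 191.72.
dP/dQ = −1.56, so dQ/dP = 1/(−1.56) = -0.641.
ε = (dQ/dP)(P/Q) = (-0.641)(191.72/13).

-9.454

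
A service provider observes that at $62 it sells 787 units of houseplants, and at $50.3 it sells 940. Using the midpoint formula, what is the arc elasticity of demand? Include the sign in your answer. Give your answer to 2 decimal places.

ΔQ = 940 − 787 = 153; ΔP = 50.3 − 62 = -11.7.
Midpoints: P̄ = 56.15, Q̄ = 863.5.
ε = (ΔQ/ΔP)(P̄/Q̄) = (153/-11.7)(56.15/863.5).

-0.85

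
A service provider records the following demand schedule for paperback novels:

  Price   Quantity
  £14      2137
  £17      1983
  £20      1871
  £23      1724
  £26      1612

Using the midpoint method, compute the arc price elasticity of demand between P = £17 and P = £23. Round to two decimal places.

At P = 17, Q = 1983; at P = 23, Q = 1724.
ΔQ = -259, ΔP = 6. Midpoints: P̄ = 20.00, Q̄ = 1853.5.
ε = (ΔQ/ΔP)(P̄/Q̄) = (-259/6)(20.00/1853.5).

-0.47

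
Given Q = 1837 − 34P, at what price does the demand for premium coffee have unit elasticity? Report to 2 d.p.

27.01

For linear demand Q = a − bP, ε = −bP/(a − bP). |ε| = 1 when bP = a − bP, i.e. P = a/(2b).
P = 1837/(2·34) = 1837/68 = 27.0147.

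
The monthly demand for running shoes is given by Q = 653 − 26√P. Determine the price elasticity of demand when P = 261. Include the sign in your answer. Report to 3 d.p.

At P = 261, Q = 232.957.
dQ/dP = −26/(2√P) = -0.805.
ε = (dQ/dP)(P/Q) = (-0.805)(261/232.957).

-0.902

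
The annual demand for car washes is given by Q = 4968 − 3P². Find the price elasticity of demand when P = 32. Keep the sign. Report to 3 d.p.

At P = 32, Q = 1896.
dQ/dP = −6P = -192.
ε = (dQ/dP)(P/Q) = (-192)(32/1896).

-3.241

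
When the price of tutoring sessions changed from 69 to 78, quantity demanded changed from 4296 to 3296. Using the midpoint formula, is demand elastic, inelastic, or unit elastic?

Arc ε ≈ -2.151.
|ε| = 2.15 > 1.

elastic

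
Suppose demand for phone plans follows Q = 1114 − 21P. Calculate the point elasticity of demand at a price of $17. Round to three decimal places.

-0.472

At P = 17, Q = 757.
dQ/dP = −21.
ε = (dQ/dP)(P/Q) = (-21)(17/757).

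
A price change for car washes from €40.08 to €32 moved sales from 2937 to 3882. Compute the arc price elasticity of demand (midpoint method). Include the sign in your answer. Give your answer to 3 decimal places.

ΔQ = 3882 − 2937 = 945; ΔP = 32 − 40.08 = -8.08.
Midpoints: P̄ = 36.04, Q̄ = 3409.5.
ε = (ΔQ/ΔP)(P̄/Q̄) = (945/-8.08)(36.04/3409.5).

-1.236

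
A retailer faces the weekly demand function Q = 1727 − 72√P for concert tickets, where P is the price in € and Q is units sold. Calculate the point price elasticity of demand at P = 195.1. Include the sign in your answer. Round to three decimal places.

At P = 195.1, Q = 721.317.
dQ/dP = −72/(2√P) = -2.577.
ε = (dQ/dP)(P/Q) = (-2.577)(195.1/721.317).

-0.697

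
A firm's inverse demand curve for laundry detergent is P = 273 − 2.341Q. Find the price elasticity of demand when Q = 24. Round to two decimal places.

At Q = 24, P = 273 − 2.341(24) = 216.82.
dP/dQ = −2.341, so dQ/dP = 1/(−2.341) = -0.427.
ε = (dQ/dP)(P/Q) = (-0.427)(216.82/24).

-3.86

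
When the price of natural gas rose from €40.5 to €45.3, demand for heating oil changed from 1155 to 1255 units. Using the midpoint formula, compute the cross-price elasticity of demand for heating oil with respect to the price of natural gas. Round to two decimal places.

0.74

ΔQ_x = 1255 − 1155 = 100; ΔP_y = 45.3 − 40.5 = 4.8.
Midpoints: P̄_y = 42.90, Q̄_x = 1205.0.
ε_xy = (ΔQ_x/ΔP_y)(P̄_y/Q̄_x) = (100/4.8)(42.90/1205.0).
ε_xy > 0, so the goods are substitutes.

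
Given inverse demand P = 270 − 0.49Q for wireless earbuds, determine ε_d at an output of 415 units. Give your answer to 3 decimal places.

At Q = 415, P = 270 − 0.49(415) = 66.65.
dP/dQ = −0.49, so dQ/dP = 1/(−0.49) = -2.041.
ε = (dQ/dP)(P/Q) = (-2.041)(66.65/415).

-0.328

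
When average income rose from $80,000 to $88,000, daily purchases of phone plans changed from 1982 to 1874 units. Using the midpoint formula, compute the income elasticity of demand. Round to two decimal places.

ΔQ = -108, ΔI = 8000. Midpoints: Ī = 84,000, Q̄ = 1928.0.
ε_I = (ΔQ/ΔI)(Ī/Q̄) = (-108/8000)(84000/1928.0).
ε_I < 0, so the good is inferior.

-0.59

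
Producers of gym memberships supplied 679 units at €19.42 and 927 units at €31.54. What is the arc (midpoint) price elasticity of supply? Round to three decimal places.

ΔQ = 927 − 679 = 248; ΔP = 31.54 − 19.42 = 12.12.
Midpoints: P̄ = 25.48, Q̄ = 803.0.
ε_s = (ΔQ/ΔP)(P̄/Q̄) = (248/12.12)(25.48/803.0).

0.649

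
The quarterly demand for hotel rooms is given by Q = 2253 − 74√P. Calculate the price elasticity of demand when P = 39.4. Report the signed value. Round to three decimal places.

At P = 39.4, Q = 1788.506.
dQ/dP = −74/(2√P) = -5.895.
ε = (dQ/dP)(P/Q) = (-5.895)(39.4/1788.506).
|ε| < 1, so demand is inelastic at this price.

-0.130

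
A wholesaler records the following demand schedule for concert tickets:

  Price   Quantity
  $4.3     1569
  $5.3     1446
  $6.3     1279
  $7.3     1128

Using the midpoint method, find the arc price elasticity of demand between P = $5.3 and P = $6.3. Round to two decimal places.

At P = 5.3, Q = 1446; at P = 6.3, Q = 1279.
ΔQ = -167, ΔP = 1.0. Midpoints: P̄ = 5.80, Q̄ = 1362.5.
ε = (ΔQ/ΔP)(P̄/Q̄) = (-167/1.0)(5.80/1362.5).

-0.71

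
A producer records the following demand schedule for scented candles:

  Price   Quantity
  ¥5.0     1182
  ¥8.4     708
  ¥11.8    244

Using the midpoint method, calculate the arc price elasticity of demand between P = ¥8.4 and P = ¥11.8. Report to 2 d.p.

At P = 8.4, Q = 708; at P = 11.8, Q = 244.
ΔQ = -464, ΔP = 3.4. Midpoints: P̄ = 10.10, Q̄ = 476.0.
ε = (ΔQ/ΔP)(P̄/Q̄) = (-464/3.4)(10.10/476.0).

-2.90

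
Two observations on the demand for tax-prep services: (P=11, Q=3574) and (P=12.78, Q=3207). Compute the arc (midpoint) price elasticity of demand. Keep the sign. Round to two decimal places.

-0.72

ΔQ = 3207 − 3574 = -367; ΔP = 12.78 − 11 = 1.78.
Midpoints: P̄ = 11.89, Q̄ = 3390.5.
ε = (ΔQ/ΔP)(P̄/Q̄) = (-367/1.78)(11.89/3390.5).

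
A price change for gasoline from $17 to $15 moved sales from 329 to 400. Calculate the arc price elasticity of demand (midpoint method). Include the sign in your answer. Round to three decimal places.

ΔQ = 400 − 329 = 71; ΔP = 15 − 17 = -2.
Midpoints: P̄ = 16.00, Q̄ = 364.5.
ε = (ΔQ/ΔP)(P̄/Q̄) = (71/-2)(16.00/364.5).

-1.558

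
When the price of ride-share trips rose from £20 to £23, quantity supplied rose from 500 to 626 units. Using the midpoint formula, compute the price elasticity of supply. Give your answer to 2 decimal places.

1.60

ΔQ = 626 − 500 = 126; ΔP = 23 − 20 = 3.
Midpoints: P̄ = 21.50, Q̄ = 563.0.
ε_s = (ΔQ/ΔP)(P̄/Q̄) = (126/3)(21.50/563.0).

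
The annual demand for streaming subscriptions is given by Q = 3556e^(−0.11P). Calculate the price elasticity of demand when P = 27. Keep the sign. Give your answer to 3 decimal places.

-2.970

At P = 27, Q = 182.435.
dQ/dP = −0.11·3556e^(−0.11P) = −0.11Q = -20.068.
ε = (dQ/dP)(P/Q) = (-20.068)(27/182.435).
|ε| > 1, so demand is elastic at this price.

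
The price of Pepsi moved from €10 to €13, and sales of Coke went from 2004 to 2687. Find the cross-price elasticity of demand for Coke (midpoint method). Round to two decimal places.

ΔQ_x = 2687 − 2004 = 683; ΔP_y = 13 − 10 = 3.
Midpoints: P̄_y = 11.50, Q̄_x = 2345.5.
ε_xy = (ΔQ_x/ΔP_y)(P̄_y/Q̄_x) = (683/3)(11.50/2345.5).
ε_xy > 0, so the goods are substitutes.

1.12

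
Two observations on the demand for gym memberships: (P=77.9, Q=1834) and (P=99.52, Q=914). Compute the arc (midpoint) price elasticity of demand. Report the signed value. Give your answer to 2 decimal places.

ΔQ = 914 − 1834 = -920; ΔP = 99.52 − 77.9 = 21.62.
Midpoints: P̄ = 88.71, Q̄ = 1374.0.
ε = (ΔQ/ΔP)(P̄/Q̄) = (-920/21.62)(88.71/1374.0).

-2.75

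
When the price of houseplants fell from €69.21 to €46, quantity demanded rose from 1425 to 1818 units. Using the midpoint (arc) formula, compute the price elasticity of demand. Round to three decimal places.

-0.602

ΔQ = 1818 − 1425 = 393; ΔP = 46 − 69.21 = -23.21.
Midpoints: P̄ = 57.60, Q̄ = 1621.5.
ε = (ΔQ/ΔP)(P̄/Q̄) = (393/-23.21)(57.60/1621.5).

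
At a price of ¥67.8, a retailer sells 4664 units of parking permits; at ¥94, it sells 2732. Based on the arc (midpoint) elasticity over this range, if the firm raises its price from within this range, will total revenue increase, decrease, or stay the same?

decrease

Arc ε = (-1932/26.2)(80.90/3698.0) ≈ -1.613.
|ε| = 1.61 > 1, so demand is elastic. A price rise therefore reduces total revenue.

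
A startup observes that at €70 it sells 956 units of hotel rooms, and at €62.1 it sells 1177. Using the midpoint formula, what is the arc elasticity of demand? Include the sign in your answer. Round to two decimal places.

ΔQ = 1177 − 956 = 221; ΔP = 62.1 − 70 = -7.9.
Midpoints: P̄ = 66.05, Q̄ = 1066.5.
ε = (ΔQ/ΔP)(P̄/Q̄) = (221/-7.9)(66.05/1066.5).

-1.73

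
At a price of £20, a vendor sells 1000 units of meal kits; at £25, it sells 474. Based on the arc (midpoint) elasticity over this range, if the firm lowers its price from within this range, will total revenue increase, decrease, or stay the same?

Arc ε = (-526/5)(22.50/737.0) ≈ -3.212.
|ε| = 3.21 > 1, so demand is elastic. A price cut therefore raises total revenue.

increase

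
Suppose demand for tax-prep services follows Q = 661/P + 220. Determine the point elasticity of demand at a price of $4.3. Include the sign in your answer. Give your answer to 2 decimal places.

-0.41

At P = 4.3, Q = 373.721.
dQ/dP = −661/P² = -35.749.
ε = (dQ/dP)(P/Q) = (-35.749)(4.3/373.721).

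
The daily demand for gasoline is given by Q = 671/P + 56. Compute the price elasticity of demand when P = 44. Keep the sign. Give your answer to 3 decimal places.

-0.214

At P = 44, Q = 71.250.
dQ/dP = −671/P² = -0.347.
ε = (dQ/dP)(P/Q) = (-0.347)(44/71.250).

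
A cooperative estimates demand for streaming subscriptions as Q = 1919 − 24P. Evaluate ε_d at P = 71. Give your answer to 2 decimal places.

At P = 71, Q = 215.
dQ/dP = −24.
ε = (dQ/dP)(P/Q) = (-24)(71/215).

-7.93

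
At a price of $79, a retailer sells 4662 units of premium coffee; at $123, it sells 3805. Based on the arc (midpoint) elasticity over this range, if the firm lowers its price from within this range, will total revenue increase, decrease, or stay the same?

Arc ε = (-857/44)(101.00/4233.5) ≈ -0.465.
|ε| = 0.46 < 1, so demand is inelastic. A price cut therefore reduces total revenue.

decrease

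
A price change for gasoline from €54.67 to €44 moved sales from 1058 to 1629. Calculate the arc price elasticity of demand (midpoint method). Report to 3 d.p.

-1.965

ΔQ = 1629 − 1058 = 571; ΔP = 44 − 54.67 = -10.67.
Midpoints: P̄ = 49.34, Q̄ = 1343.5.
ε = (ΔQ/ΔP)(P̄/Q̄) = (571/-10.67)(49.34/1343.5).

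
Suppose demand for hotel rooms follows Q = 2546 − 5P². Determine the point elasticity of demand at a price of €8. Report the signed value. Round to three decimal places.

-0.288

At P = 8, Q = 2226.
dQ/dP = −10P = -80.
ε = (dQ/dP)(P/Q) = (-80)(8/2226).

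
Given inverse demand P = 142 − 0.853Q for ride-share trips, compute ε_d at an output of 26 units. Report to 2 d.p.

At Q = 26, P = 142 − 0.853(26) = 119.82.
dP/dQ = −0.853, so dQ/dP = 1/(−0.853) = -1.172.
ε = (dQ/dP)(P/Q) = (-1.172)(119.82/26).

-5.40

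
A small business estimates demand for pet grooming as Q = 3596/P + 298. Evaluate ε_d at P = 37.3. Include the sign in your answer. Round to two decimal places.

At P = 37.3, Q = 394.408.
dQ/dP = −3596/P² = -2.585.
ε = (dQ/dP)(P/Q) = (-2.585)(37.3/394.408).
|ε| < 1, so demand is inelastic at this price.

-0.24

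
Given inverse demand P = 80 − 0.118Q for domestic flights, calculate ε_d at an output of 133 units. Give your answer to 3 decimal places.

-4.097

At Q = 133, P = 80 − 0.118(133) = 64.31.
dP/dQ = −0.118, so dQ/dP = 1/(−0.118) = -8.475.
ε = (dQ/dP)(P/Q) = (-8.475)(64.31/133).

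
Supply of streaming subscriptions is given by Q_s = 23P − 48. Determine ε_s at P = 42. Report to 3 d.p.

1.052

At P = 42, Q_s = 918.
dQ_s/dP = 23.
ε_s = (dQ_s/dP)(P/Q_s) = (23)(42/918).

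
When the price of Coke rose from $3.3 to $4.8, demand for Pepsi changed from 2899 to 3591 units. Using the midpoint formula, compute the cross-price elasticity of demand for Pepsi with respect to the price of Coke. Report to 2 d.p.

ΔQ_x = 3591 − 2899 = 692; ΔP_y = 4.8 − 3.3 = 1.5.
Midpoints: P̄_y = 4.05, Q̄_x = 3245.0.
ε_xy = (ΔQ_x/ΔP_y)(P̄_y/Q̄_x) = (692/1.5)(4.05/3245.0).
ε_xy > 0, so the goods are substitutes.

0.58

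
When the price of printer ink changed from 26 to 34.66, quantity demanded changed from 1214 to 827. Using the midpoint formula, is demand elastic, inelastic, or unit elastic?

Arc ε ≈ -1.328.
|ε| = 1.33 > 1.

elastic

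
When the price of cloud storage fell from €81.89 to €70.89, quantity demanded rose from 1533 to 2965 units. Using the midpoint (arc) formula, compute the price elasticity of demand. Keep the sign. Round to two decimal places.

ΔQ = 2965 − 1533 = 1432; ΔP = 70.89 − 81.89 = -11.
Midpoints: P̄ = 76.39, Q̄ = 2249.0.
ε = (ΔQ/ΔP)(P̄/Q̄) = (1432/-11)(76.39/2249.0).

-4.42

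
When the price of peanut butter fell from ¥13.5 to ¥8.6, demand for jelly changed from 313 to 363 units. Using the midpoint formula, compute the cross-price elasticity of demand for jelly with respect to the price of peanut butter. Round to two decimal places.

-0.33

ΔQ_x = 363 − 313 = 50; ΔP_y = 8.6 − 13.5 = -4.9.
Midpoints: P̄_y = 11.05, Q̄_x = 338.0.
ε_xy = (ΔQ_x/ΔP_y)(P̄_y/Q̄_x) = (50/-4.9)(11.05/338.0).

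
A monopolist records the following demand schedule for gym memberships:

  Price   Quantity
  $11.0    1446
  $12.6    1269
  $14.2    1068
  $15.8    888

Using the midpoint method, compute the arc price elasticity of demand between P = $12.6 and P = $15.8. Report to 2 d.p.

-1.57

At P = 12.6, Q = 1269; at P = 15.8, Q = 888.
ΔQ = -381, ΔP = 3.2. Midpoints: P̄ = 14.20, Q̄ = 1078.5.
ε = (ΔQ/ΔP)(P̄/Q̄) = (-381/3.2)(14.20/1078.5).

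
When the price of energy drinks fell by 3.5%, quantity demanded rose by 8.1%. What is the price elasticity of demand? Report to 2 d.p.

-2.31

ε = %ΔQ / %ΔP = (8.1)/(-3.5) = -2.314.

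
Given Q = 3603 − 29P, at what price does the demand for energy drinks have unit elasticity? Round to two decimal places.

62.12

For linear demand Q = a − bP, ε = −bP/(a − bP). |ε| = 1 when bP = a − bP, i.e. P = a/(2b).
P = 3603/(2·29) = 3603/58 = 62.1207.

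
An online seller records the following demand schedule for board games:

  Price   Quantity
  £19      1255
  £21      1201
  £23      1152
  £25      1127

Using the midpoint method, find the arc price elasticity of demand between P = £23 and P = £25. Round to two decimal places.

At P = 23, Q = 1152; at P = 25, Q = 1127.
ΔQ = -25, ΔP = 2. Midpoints: P̄ = 24.00, Q̄ = 1139.5.
ε = (ΔQ/ΔP)(P̄/Q̄) = (-25/2)(24.00/1139.5).

-0.26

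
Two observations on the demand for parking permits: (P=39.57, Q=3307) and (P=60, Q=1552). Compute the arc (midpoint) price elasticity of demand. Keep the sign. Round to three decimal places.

ΔQ = 1552 − 3307 = -1755; ΔP = 60 − 39.57 = 20.43.
Midpoints: P̄ = 49.78, Q̄ = 2429.5.
ε = (ΔQ/ΔP)(P̄/Q̄) = (-1755/20.43)(49.78/2429.5).

-1.760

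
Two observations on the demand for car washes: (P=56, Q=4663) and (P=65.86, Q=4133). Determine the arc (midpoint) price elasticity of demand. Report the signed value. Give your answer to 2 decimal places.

-0.74

ΔQ = 4133 − 4663 = -530; ΔP = 65.86 − 56 = 9.86.
Midpoints: P̄ = 60.93, Q̄ = 4398.0.
ε = (ΔQ/ΔP)(P̄/Q̄) = (-530/9.86)(60.93/4398.0).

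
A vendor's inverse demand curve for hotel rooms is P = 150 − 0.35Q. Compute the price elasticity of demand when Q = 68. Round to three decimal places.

-5.303

At Q = 68, P = 150 − 0.35(68) = 126.20.
dP/dQ = −0.35, so dQ/dP = 1/(−0.35) = -2.857.
ε = (dQ/dP)(P/Q) = (-2.857)(126.20/68).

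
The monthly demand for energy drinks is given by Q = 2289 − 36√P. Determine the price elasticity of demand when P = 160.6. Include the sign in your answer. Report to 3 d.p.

At P = 160.6, Q = 1832.779.
dQ/dP = −36/(2√P) = -1.420.
ε = (dQ/dP)(P/Q) = (-1.420)(160.6/1832.779).
|ε| < 1, so demand is inelastic at this price.

-0.124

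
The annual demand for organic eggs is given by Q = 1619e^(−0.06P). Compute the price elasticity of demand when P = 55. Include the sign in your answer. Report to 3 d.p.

-3.300

At P = 55, Q = 59.714.
dQ/dP = −0.06·1619e^(−0.06P) = −0.06Q = -3.583.
ε = (dQ/dP)(P/Q) = (-3.583)(55/59.714).
|ε| > 1, so demand is elastic at this price.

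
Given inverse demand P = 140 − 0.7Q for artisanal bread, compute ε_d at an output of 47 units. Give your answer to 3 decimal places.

-3.255

At Q = 47, P = 140 − 0.7(47) = 107.10.
dP/dQ = −0.7, so dQ/dP = 1/(−0.7) = -1.429.
ε = (dQ/dP)(P/Q) = (-1.429)(107.10/47).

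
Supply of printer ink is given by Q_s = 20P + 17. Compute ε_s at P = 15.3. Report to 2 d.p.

At P = 15.3, Q_s = 323.
dQ_s/dP = 20.
ε_s = (dQ_s/dP)(P/Q_s) = (20)(15.3/323).

0.95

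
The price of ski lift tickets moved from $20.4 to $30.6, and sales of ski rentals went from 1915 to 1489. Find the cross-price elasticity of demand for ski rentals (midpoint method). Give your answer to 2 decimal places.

-0.63

ΔQ_x = 1489 − 1915 = -426; ΔP_y = 30.6 − 20.4 = 10.2.
Midpoints: P̄_y = 25.50, Q̄_x = 1702.0.
ε_xy = (ΔQ_x/ΔP_y)(P̄_y/Q̄_x) = (-426/10.2)(25.50/1702.0).
ε_xy < 0, so the goods are complements.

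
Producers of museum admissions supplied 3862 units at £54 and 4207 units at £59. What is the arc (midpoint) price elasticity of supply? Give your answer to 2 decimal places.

ΔQ = 4207 − 3862 = 345; ΔP = 59 − 54 = 5.
Midpoints: P̄ = 56.50, Q̄ = 4034.5.
ε_s = (ΔQ/ΔP)(P̄/Q̄) = (345/5)(56.50/4034.5).

0.97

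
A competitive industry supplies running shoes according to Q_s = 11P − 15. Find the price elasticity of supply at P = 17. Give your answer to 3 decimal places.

1.087

At P = 17, Q_s = 172.
dQ_s/dP = 11.
ε_s = (dQ_s/dP)(P/Q_s) = (11)(17/172).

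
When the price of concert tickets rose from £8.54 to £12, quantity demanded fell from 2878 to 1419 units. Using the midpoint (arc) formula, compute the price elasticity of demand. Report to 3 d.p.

ΔQ = 1419 − 2878 = -1459; ΔP = 12 − 8.54 = 3.46.
Midpoints: P̄ = 10.27, Q̄ = 2148.5.
ε = (ΔQ/ΔP)(P̄/Q̄) = (-1459/3.46)(10.27/2148.5).

-2.016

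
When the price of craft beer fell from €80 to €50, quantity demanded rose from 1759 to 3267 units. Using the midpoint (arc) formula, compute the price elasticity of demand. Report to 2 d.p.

ΔQ = 3267 − 1759 = 1508; ΔP = 50 − 80 = -30.
Midpoints: P̄ = 65.00, Q̄ = 2513.0.
ε = (ΔQ/ΔP)(P̄/Q̄) = (1508/-30)(65.00/2513.0).

-1.30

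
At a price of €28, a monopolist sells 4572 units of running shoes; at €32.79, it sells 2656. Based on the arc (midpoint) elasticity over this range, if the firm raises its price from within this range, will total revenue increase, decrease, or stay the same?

decrease

Arc ε = (-1916/4.79)(30.39/3614.0) ≈ -3.364.
|ε| = 3.36 > 1, so demand is elastic. A price rise therefore reduces total revenue.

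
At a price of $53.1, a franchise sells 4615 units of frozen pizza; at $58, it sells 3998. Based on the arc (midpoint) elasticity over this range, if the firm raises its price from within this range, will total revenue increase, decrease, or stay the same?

Arc ε = (-617/4.9)(55.55/4306.5) ≈ -1.624.
|ε| = 1.62 > 1, so demand is elastic. A price rise therefore reduces total revenue.

decrease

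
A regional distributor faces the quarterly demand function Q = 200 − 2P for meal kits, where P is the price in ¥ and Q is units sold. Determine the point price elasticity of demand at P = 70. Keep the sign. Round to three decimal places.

-2.333

At P = 70, Q = 60.
dQ/dP = −2.
ε = (dQ/dP)(P/Q) = (-2)(70/60).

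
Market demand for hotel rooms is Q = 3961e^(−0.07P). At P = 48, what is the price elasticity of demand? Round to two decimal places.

-3.36

At P = 48, Q = 137.586.
dQ/dP = −0.07·3961e^(−0.07P) = −0.07Q = -9.631.
ε = (dQ/dP)(P/Q) = (-9.631)(48/137.586).
|ε| > 1, so demand is elastic at this price.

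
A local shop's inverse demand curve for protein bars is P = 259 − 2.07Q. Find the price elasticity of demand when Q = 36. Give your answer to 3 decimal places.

-2.476

At Q = 36, P = 259 − 2.07(36) = 184.48.
dP/dQ = −2.07, so dQ/dP = 1/(−2.07) = -0.483.
ε = (dQ/dP)(P/Q) = (-0.483)(184.48/36).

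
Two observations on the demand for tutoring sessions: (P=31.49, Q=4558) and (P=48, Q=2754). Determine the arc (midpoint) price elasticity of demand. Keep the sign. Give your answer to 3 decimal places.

-1.188

ΔQ = 2754 − 4558 = -1804; ΔP = 48 − 31.49 = 16.51.
Midpoints: P̄ = 39.74, Q̄ = 3656.0.
ε = (ΔQ/ΔP)(P̄/Q̄) = (-1804/16.51)(39.74/3656.0).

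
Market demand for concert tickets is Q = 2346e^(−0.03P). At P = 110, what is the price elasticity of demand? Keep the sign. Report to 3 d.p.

At P = 110, Q = 86.528.
dQ/dP = −0.03·2346e^(−0.03P) = −0.03Q = -2.596.
ε = (dQ/dP)(P/Q) = (-2.596)(110/86.528).

-3.300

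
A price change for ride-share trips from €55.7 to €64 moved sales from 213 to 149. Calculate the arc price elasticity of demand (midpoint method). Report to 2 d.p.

ΔQ = 149 − 213 = -64; ΔP = 64 − 55.7 = 8.3.
Midpoints: P̄ = 59.85, Q̄ = 181.0.
ε = (ΔQ/ΔP)(P̄/Q̄) = (-64/8.3)(59.85/181.0).

-2.55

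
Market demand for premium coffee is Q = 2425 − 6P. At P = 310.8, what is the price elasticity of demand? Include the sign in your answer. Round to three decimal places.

-3.329

At P = 310.8, Q = 560.200.
dQ/dP = −6.
ε = (dQ/dP)(P/Q) = (-6)(310.8/560.200).
|ε| > 1, so demand is elastic at this price.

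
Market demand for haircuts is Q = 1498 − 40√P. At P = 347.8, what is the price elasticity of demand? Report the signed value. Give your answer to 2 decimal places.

-0.50

At P = 347.8, Q = 752.024.
dQ/dP = −40/(2√P) = -1.072.
ε = (dQ/dP)(P/Q) = (-1.072)(347.8/752.024).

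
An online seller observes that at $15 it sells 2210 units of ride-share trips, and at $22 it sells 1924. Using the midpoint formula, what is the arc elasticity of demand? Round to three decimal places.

-0.366

ΔQ = 1924 − 2210 = -286; ΔP = 22 − 15 = 7.
Midpoints: P̄ = 18.50, Q̄ = 2067.0.
ε = (ΔQ/ΔP)(P̄/Q̄) = (-286/7)(18.50/2067.0).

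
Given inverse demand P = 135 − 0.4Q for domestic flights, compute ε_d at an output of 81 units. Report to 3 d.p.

-3.167

At Q = 81, P = 135 − 0.4(81) = 102.60.
dP/dQ = −0.4, so dQ/dP = 1/(−0.4) = -2.500.
ε = (dQ/dP)(P/Q) = (-2.500)(102.60/81).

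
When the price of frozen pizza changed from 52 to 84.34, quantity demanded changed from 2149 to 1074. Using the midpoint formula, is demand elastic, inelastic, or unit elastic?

elastic

Arc ε ≈ -1.406.
|ε| = 1.41 > 1.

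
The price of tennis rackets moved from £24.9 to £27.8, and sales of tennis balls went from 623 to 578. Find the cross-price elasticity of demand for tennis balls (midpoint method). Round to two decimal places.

-0.68

ΔQ_x = 578 − 623 = -45; ΔP_y = 27.8 − 24.9 = 2.9.
Midpoints: P̄_y = 26.35, Q̄_x = 600.5.
ε_xy = (ΔQ_x/ΔP_y)(P̄_y/Q̄_x) = (-45/2.9)(26.35/600.5).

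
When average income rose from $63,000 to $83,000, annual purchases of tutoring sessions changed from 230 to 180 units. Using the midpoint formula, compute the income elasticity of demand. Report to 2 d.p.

-0.89

ΔQ = -50, ΔI = 20000. Midpoints: Ī = 73,000, Q̄ = 205.0.
ε_I = (ΔQ/ΔI)(Ī/Q̄) = (-50/20000)(73000/205.0).
ε_I < 0, so the good is inferior.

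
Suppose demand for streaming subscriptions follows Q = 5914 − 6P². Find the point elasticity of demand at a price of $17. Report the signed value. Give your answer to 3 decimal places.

-0.830

At P = 17, Q = 4180.
dQ/dP = −12P = -204.
ε = (dQ/dP)(P/Q) = (-204)(17/4180).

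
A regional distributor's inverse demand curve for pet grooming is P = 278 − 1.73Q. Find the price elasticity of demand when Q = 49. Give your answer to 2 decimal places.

At Q = 49, P = 278 − 1.73(49) = 193.23.
dP/dQ = −1.73, so dQ/dP = 1/(−1.73) = -0.578.
ε = (dQ/dP)(P/Q) = (-0.578)(193.23/49).

-2.28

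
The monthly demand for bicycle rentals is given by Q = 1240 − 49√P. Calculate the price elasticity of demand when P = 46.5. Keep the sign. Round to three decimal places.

-0.184

At P = 46.5, Q = 905.865.
dQ/dP = −49/(2√P) = -3.593.
ε = (dQ/dP)(P/Q) = (-3.593)(46.5/905.865).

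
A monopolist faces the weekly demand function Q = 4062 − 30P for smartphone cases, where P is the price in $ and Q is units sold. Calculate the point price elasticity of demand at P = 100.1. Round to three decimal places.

-2.836

At P = 100.1, Q = 1059.
dQ/dP = −30.
ε = (dQ/dP)(P/Q) = (-30)(100.1/1059).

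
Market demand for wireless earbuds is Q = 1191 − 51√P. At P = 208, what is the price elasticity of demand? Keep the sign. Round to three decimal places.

At P = 208, Q = 455.468.
dQ/dP = −51/(2√P) = -1.768.
ε = (dQ/dP)(P/Q) = (-1.768)(208/455.468).

-0.807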